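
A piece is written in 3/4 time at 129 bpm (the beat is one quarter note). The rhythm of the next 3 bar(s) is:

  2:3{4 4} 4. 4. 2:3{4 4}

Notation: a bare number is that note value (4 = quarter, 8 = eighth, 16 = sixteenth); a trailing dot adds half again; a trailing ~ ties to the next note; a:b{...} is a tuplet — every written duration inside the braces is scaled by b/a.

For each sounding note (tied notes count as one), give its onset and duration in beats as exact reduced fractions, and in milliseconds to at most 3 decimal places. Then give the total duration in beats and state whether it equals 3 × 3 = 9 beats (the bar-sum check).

1) 0.0ms=0b +697.674ms=3/2b
2) 697.674ms=3/2b +697.674ms=3/2b
3) 1395.349ms=3b +697.674ms=3/2b
4) 2093.023ms=9/2b +697.674ms=3/2b
5) 2790.698ms=6b +697.674ms=3/2b
6) 3488.372ms=15/2b +697.674ms=3/2b
Σ=9b of 9 (129bpm 3/4) — PASS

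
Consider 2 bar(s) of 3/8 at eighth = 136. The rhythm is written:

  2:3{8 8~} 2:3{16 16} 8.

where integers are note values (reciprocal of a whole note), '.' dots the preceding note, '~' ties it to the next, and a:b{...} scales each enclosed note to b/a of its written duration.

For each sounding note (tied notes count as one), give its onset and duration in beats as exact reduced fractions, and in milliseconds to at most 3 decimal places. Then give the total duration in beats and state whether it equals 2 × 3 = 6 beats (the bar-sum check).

1) 0.0ms=0b +661.765ms=3/2b
2) 661.765ms=3/2b +992.647ms=9/4b
3) 1654.412ms=15/4b +330.882ms=3/4b
4) 1985.294ms=9/2b +661.765ms=3/2b
Σ=6b of 6 (136bpm 3/8) — PASS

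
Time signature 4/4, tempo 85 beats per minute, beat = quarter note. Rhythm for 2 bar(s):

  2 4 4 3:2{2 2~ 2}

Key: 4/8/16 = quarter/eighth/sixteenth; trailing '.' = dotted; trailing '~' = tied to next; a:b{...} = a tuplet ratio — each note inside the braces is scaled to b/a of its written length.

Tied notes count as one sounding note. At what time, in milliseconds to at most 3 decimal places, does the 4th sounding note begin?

note 4 onset = 4b = 2823.529ms

1. 0.0ms @ 0 + 1411.765ms (2)
2. 1411.765ms @ 2 + 705.882ms (1)
3. 2117.647ms @ 3 + 705.882ms (1)
4. 2823.529ms @ 4 + 941.176ms (4/3)
5. 3764.706ms @ 16/3 + 1882.353ms (8/3)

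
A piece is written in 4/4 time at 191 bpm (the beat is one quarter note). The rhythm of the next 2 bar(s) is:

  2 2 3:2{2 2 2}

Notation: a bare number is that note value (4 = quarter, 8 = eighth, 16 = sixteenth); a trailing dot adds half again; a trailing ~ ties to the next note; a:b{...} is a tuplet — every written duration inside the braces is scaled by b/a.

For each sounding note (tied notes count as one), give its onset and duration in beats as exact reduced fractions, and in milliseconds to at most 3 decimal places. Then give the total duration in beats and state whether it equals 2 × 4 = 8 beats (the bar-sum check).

1) 0.0ms=0b +628.272ms=2b
2) 628.272ms=2b +628.272ms=2b
3) 1256.545ms=4b +418.848ms=4/3b
4) 1675.393ms=16/3b +418.848ms=4/3b
5) 2094.241ms=20/3b +418.848ms=4/3b
Σ=8b of 8 (191bpm 4/4) — PASS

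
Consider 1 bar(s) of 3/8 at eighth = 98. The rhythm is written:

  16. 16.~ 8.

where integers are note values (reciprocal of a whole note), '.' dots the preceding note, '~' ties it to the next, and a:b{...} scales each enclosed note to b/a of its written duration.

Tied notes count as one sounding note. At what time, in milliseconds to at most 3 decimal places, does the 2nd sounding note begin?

note 2 onset = 3/4b = 459.184ms

1. 0.0ms @ 0 + 459.184ms (3/4)
2. 459.184ms @ 3/4 + 1377.551ms (9/4)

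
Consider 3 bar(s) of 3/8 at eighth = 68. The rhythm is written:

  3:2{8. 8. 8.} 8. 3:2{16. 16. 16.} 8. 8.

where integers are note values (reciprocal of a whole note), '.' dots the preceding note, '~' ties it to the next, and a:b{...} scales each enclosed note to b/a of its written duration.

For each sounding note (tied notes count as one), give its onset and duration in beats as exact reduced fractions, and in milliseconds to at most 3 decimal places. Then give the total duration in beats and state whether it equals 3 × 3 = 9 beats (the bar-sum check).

1) 0.0ms=0b +882.353ms=1b
2) 882.353ms=1b +882.353ms=1b
3) 1764.706ms=2b +882.353ms=1b
4) 2647.059ms=3b +1323.529ms=3/2b
5) 3970.588ms=9/2b +441.176ms=1/2b
6) 4411.765ms=5b +441.176ms=1/2b
7) 4852.941ms=11/2b +441.176ms=1/2b
8) 5294.118ms=6b +1323.529ms=3/2b
9) 6617.647ms=15/2b +1323.529ms=3/2b
Σ=9b of 9 (68bpm 3/8) — PASS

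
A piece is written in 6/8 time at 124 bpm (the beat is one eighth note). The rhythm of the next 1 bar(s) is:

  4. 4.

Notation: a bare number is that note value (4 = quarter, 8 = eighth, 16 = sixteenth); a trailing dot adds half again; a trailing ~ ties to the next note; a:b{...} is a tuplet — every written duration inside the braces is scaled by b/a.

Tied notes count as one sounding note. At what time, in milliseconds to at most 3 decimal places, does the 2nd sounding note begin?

1. 0.0ms @ 0 + 1451.613ms (3)
2. 1451.613ms @ 3 + 1451.613ms (3)

note 2 onset = 3b = 1451.613ms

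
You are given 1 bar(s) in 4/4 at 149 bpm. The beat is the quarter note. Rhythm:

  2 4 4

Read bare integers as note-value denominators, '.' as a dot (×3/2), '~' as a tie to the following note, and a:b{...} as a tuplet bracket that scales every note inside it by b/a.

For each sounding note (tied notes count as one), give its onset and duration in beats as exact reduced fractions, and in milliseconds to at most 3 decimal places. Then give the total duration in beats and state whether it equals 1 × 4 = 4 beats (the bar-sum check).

1) 0.0ms=0b +805.369ms=2b
2) 805.369ms=2b +402.685ms=1b
3) 1208.054ms=3b +402.685ms=1b
Σ=4b of 4 (149bpm 4/4) — PASS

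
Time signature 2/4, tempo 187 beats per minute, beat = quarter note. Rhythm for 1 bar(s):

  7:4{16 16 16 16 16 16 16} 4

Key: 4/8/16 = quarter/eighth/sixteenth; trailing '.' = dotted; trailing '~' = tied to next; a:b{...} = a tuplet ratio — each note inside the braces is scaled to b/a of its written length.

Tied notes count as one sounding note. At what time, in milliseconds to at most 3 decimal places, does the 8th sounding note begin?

1. 0.0ms @ 0 + 45.837ms (1/7)
2. 45.837ms @ 1/7 + 45.837ms (1/7)
3. 91.673ms @ 2/7 + 45.837ms (1/7)
4. 137.51ms @ 3/7 + 45.837ms (1/7)
5. 183.346ms @ 4/7 + 45.837ms (1/7)
6. 229.183ms @ 5/7 + 45.837ms (1/7)
7. 275.019ms @ 6/7 + 45.837ms (1/7)
8. 320.856ms @ 1 + 320.856ms (1)

note 8 onset = 1b = 320.856ms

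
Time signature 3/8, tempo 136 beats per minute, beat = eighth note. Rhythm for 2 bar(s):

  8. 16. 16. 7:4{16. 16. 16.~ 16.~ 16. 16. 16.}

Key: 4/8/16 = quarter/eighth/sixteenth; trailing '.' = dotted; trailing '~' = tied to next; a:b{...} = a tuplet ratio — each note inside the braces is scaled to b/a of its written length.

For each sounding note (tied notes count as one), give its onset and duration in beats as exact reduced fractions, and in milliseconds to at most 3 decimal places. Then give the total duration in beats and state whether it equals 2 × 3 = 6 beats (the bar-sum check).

1) 0.0ms=0b +661.765ms=3/2b
2) 661.765ms=3/2b +330.882ms=3/4b
3) 992.647ms=9/4b +330.882ms=3/4b
4) 1323.529ms=3b +189.076ms=3/7b
5) 1512.605ms=24/7b +189.076ms=3/7b
6) 1701.681ms=27/7b +567.227ms=9/7b
7) 2268.908ms=36/7b +189.076ms=3/7b
8) 2457.983ms=39/7b +189.076ms=3/7b
Σ=6b of 6 (136bpm 3/8) — PASS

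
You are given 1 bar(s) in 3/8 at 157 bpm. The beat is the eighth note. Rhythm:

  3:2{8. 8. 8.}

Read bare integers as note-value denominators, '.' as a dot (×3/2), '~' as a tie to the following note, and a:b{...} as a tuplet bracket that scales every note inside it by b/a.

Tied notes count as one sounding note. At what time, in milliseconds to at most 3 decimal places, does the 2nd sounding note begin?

1. 0.0ms @ 0 + 382.166ms (1)
2. 382.166ms @ 1 + 382.166ms (1)
3. 764.331ms @ 2 + 382.166ms (1)

note 2 onset = 1b = 382.166ms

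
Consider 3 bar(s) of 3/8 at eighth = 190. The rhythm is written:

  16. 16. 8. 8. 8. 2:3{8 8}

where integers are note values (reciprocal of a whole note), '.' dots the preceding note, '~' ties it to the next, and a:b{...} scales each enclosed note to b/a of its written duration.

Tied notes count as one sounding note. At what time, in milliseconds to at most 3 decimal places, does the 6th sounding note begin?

1. 0.0ms @ 0 + 236.842ms (3/4)
2. 236.842ms @ 3/4 + 236.842ms (3/4)
3. 473.684ms @ 3/2 + 473.684ms (3/2)
4. 947.368ms @ 3 + 473.684ms (3/2)
5. 1421.053ms @ 9/2 + 473.684ms (3/2)
6. 1894.737ms @ 6 + 473.684ms (3/2)
7. 2368.421ms @ 15/2 + 473.684ms (3/2)

note 6 onset = 6b = 1894.737ms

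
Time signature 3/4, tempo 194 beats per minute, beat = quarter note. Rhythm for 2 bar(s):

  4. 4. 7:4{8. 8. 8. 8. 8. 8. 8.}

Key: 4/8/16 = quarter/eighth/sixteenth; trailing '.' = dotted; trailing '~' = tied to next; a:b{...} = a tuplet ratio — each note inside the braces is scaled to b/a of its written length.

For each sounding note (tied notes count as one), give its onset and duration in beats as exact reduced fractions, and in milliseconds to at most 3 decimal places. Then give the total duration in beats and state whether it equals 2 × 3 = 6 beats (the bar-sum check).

1) 0.0ms=0b +463.918ms=3/2b
2) 463.918ms=3/2b +463.918ms=3/2b
3) 927.835ms=3b +132.548ms=3/7b
4) 1060.383ms=24/7b +132.548ms=3/7b
5) 1192.931ms=27/7b +132.548ms=3/7b
6) 1325.479ms=30/7b +132.548ms=3/7b
7) 1458.027ms=33/7b +132.548ms=3/7b
8) 1590.574ms=36/7b +132.548ms=3/7b
9) 1723.122ms=39/7b +132.548ms=3/7b
Σ=6b of 6 (194bpm 3/4) — PASS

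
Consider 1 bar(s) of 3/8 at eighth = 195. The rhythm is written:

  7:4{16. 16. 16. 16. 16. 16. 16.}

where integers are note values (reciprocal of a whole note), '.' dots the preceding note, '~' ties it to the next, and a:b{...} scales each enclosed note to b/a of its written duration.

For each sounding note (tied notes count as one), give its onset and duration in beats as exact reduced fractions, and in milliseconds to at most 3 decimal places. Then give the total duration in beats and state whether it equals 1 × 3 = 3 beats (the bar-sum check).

1) 0.0ms=0b +131.868ms=3/7b
2) 131.868ms=3/7b +131.868ms=3/7b
3) 263.736ms=6/7b +131.868ms=3/7b
4) 395.604ms=9/7b +131.868ms=3/7b
5) 527.473ms=12/7b +131.868ms=3/7b
6) 659.341ms=15/7b +131.868ms=3/7b
7) 791.209ms=18/7b +131.868ms=3/7b
Σ=3b of 3 (195bpm 3/8) — PASS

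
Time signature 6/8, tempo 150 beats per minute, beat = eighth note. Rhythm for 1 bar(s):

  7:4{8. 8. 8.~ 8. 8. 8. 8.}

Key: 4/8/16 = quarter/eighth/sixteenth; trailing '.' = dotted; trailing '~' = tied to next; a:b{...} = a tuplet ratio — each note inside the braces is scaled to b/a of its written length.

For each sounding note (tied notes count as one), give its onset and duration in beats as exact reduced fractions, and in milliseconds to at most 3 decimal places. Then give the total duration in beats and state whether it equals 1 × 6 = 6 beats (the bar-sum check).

1) 0.0ms=0b +342.857ms=6/7b
2) 342.857ms=6/7b +342.857ms=6/7b
3) 685.714ms=12/7b +685.714ms=12/7b
4) 1371.429ms=24/7b +342.857ms=6/7b
5) 1714.286ms=30/7b +342.857ms=6/7b
6) 2057.143ms=36/7b +342.857ms=6/7b
Σ=6b of 6 (150bpm 6/8) — PASS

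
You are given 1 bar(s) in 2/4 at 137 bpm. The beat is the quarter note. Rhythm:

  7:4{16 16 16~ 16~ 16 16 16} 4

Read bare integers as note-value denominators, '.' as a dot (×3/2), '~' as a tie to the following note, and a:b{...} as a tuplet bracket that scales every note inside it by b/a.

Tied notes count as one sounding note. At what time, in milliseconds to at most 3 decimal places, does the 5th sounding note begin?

note 5 onset = 6/7b = 375.391ms

1. 0.0ms @ 0 + 62.565ms (1/7)
2. 62.565ms @ 1/7 + 62.565ms (1/7)
3. 125.13ms @ 2/7 + 187.696ms (3/7)
4. 312.826ms @ 5/7 + 62.565ms (1/7)
5. 375.391ms @ 6/7 + 62.565ms (1/7)
6. 437.956ms @ 1 + 437.956ms (1)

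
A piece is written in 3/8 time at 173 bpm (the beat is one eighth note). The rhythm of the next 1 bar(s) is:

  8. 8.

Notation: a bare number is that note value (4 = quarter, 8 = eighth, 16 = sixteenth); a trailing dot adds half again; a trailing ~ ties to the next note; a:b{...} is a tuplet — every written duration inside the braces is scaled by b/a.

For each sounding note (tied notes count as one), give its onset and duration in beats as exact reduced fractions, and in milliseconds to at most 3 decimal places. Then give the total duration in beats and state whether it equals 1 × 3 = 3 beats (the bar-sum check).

1) 0.0ms=0b +520.231ms=3/2b
2) 520.231ms=3/2b +520.231ms=3/2b
Σ=3b of 3 (173bpm 3/8) — PASS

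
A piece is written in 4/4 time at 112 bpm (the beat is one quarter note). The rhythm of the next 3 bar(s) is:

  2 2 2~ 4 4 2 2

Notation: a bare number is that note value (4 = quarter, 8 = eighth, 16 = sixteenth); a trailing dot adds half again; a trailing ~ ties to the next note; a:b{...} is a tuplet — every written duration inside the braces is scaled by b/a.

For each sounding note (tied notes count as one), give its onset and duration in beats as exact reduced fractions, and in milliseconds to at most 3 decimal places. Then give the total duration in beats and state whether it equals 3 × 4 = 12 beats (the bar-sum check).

1) 0.0ms=0b +1071.429ms=2b
2) 1071.429ms=2b +1071.429ms=2b
3) 2142.857ms=4b +1607.143ms=3b
4) 3750.0ms=7b +535.714ms=1b
5) 4285.714ms=8b +1071.429ms=2b
6) 5357.143ms=10b +1071.429ms=2b
Σ=12b of 12 (112bpm 4/4) — PASS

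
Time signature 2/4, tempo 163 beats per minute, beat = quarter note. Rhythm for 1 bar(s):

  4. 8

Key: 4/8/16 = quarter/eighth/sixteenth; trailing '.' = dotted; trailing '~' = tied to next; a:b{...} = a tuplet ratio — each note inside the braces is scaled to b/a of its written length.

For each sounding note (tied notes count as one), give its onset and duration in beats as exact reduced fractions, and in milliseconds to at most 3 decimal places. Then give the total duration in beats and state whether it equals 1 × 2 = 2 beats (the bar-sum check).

1) 0.0ms=0b +552.147ms=3/2b
2) 552.147ms=3/2b +184.049ms=1/2b
Σ=2b of 2 (163bpm 2/4) — PASS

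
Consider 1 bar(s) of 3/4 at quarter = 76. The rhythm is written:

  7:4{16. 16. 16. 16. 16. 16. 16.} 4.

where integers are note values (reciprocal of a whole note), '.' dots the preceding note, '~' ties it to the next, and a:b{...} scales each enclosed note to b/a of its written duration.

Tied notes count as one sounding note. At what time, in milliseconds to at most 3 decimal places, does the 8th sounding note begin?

1. 0.0ms @ 0 + 169.173ms (3/14)
2. 169.173ms @ 3/14 + 169.173ms (3/14)
3. 338.346ms @ 3/7 + 169.173ms (3/14)
4. 507.519ms @ 9/14 + 169.173ms (3/14)
5. 676.692ms @ 6/7 + 169.173ms (3/14)
6. 845.865ms @ 15/14 + 169.173ms (3/14)
7. 1015.038ms @ 9/7 + 169.173ms (3/14)
8. 1184.211ms @ 3/2 + 1184.211ms (3/2)

note 8 onset = 3/2b = 1184.211ms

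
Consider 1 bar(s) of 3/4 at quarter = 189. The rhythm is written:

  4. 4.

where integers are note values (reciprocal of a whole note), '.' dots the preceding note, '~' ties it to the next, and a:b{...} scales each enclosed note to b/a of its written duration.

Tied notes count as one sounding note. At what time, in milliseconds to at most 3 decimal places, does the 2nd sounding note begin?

note 2 onset = 3/2b = 476.19ms

1. 0.0ms @ 0 + 476.19ms (3/2)
2. 476.19ms @ 3/2 + 476.19ms (3/2)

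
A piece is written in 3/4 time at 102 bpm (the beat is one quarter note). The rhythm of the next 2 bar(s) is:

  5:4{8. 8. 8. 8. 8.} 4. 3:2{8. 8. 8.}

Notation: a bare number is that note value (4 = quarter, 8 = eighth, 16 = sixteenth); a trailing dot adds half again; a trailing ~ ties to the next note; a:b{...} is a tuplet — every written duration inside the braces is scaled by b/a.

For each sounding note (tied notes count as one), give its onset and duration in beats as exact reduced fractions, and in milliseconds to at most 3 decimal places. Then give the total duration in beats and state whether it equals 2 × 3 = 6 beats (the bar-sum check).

1) 0.0ms=0b +352.941ms=3/5b
2) 352.941ms=3/5b +352.941ms=3/5b
3) 705.882ms=6/5b +352.941ms=3/5b
4) 1058.824ms=9/5b +352.941ms=3/5b
5) 1411.765ms=12/5b +352.941ms=3/5b
6) 1764.706ms=3b +882.353ms=3/2b
7) 2647.059ms=9/2b +294.118ms=1/2b
8) 2941.176ms=5b +294.118ms=1/2b
9) 3235.294ms=11/2b +294.118ms=1/2b
Σ=6b of 6 (102bpm 3/4) — PASS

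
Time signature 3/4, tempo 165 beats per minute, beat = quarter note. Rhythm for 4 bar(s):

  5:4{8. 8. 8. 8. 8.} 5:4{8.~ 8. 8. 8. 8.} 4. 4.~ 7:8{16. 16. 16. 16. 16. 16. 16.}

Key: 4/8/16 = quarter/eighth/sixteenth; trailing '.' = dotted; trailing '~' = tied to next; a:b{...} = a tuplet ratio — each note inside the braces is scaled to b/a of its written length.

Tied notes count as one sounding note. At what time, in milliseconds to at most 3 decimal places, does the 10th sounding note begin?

note 10 onset = 6b = 2181.818ms

1. 0.0ms @ 0 + 218.182ms (3/5)
2. 218.182ms @ 3/5 + 218.182ms (3/5)
3. 436.364ms @ 6/5 + 218.182ms (3/5)
4. 654.545ms @ 9/5 + 218.182ms (3/5)
5. 872.727ms @ 12/5 + 218.182ms (3/5)
6. 1090.909ms @ 3 + 436.364ms (6/5)
7. 1527.273ms @ 21/5 + 218.182ms (3/5)
8. 1745.455ms @ 24/5 + 218.182ms (3/5)
9. 1963.636ms @ 27/5 + 218.182ms (3/5)
10. 2181.818ms @ 6 + 545.455ms (3/2)
11. 2727.273ms @ 15/2 + 701.299ms (27/14)
12. 3428.571ms @ 66/7 + 155.844ms (3/7)
13. 3584.416ms @ 69/7 + 155.844ms (3/7)
14. 3740.26ms @ 72/7 + 155.844ms (3/7)
15. 3896.104ms @ 75/7 + 155.844ms (3/7)
16. 4051.948ms @ 78/7 + 155.844ms (3/7)
17. 4207.792ms @ 81/7 + 155.844ms (3/7)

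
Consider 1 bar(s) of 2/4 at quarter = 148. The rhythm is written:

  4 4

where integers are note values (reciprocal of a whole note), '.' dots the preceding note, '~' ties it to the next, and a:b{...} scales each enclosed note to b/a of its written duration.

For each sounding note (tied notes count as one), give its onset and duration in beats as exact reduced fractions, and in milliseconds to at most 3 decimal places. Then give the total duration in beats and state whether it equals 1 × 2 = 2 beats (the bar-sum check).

1) 0.0ms=0b +405.405ms=1b
2) 405.405ms=1b +405.405ms=1b
Σ=2b of 2 (148bpm 2/4) — PASS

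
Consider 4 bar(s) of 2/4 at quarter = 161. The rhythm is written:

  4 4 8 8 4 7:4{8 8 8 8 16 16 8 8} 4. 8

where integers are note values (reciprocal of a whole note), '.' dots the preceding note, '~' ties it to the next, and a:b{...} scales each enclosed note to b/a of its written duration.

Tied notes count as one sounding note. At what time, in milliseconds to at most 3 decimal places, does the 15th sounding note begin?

1. 0.0ms @ 0 + 372.671ms (1)
2. 372.671ms @ 1 + 372.671ms (1)
3. 745.342ms @ 2 + 186.335ms (1/2)
4. 931.677ms @ 5/2 + 186.335ms (1/2)
5. 1118.012ms @ 3 + 372.671ms (1)
6. 1490.683ms @ 4 + 106.477ms (2/7)
7. 1597.161ms @ 30/7 + 106.477ms (2/7)
8. 1703.638ms @ 32/7 + 106.477ms (2/7)
9. 1810.115ms @ 34/7 + 106.477ms (2/7)
10. 1916.593ms @ 36/7 + 53.239ms (1/7)
11. 1969.831ms @ 37/7 + 53.239ms (1/7)
12. 2023.07ms @ 38/7 + 106.477ms (2/7)
13. 2129.547ms @ 40/7 + 106.477ms (2/7)
14. 2236.025ms @ 6 + 559.006ms (3/2)
15. 2795.031ms @ 15/2 + 186.335ms (1/2)

note 15 onset = 15/2b = 2795.031ms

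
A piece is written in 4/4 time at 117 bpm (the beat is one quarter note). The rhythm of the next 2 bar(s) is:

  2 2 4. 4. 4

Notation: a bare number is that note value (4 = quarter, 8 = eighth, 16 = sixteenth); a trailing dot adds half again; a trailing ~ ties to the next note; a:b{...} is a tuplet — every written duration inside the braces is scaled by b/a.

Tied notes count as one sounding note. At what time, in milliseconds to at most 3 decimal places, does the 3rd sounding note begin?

note 3 onset = 4b = 2051.282ms

1. 0.0ms @ 0 + 1025.641ms (2)
2. 1025.641ms @ 2 + 1025.641ms (2)
3. 2051.282ms @ 4 + 769.231ms (3/2)
4. 2820.513ms @ 11/2 + 769.231ms (3/2)
5. 3589.744ms @ 7 + 512.821ms (1)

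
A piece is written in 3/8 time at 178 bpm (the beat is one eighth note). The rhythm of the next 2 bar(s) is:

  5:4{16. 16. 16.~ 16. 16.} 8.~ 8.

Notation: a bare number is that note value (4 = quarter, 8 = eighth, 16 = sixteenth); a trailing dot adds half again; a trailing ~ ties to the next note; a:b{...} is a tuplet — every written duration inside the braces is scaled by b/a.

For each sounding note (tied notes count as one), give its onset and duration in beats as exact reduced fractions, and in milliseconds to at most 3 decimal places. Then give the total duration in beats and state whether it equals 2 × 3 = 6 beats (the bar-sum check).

1) 0.0ms=0b +202.247ms=3/5b
2) 202.247ms=3/5b +202.247ms=3/5b
3) 404.494ms=6/5b +404.494ms=6/5b
4) 808.989ms=12/5b +202.247ms=3/5b
5) 1011.236ms=3b +1011.236ms=3b
Σ=6b of 6 (178bpm 3/8) — PASS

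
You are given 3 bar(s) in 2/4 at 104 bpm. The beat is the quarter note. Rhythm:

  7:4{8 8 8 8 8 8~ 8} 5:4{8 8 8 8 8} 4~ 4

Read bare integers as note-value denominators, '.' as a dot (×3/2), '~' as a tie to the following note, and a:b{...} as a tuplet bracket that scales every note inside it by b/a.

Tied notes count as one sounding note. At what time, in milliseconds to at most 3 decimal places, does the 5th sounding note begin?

note 5 onset = 8/7b = 659.341ms

1. 0.0ms @ 0 + 164.835ms (2/7)
2. 164.835ms @ 2/7 + 164.835ms (2/7)
3. 329.67ms @ 4/7 + 164.835ms (2/7)
4. 494.505ms @ 6/7 + 164.835ms (2/7)
5. 659.341ms @ 8/7 + 164.835ms (2/7)
6. 824.176ms @ 10/7 + 329.67ms (4/7)
7. 1153.846ms @ 2 + 230.769ms (2/5)
8. 1384.615ms @ 12/5 + 230.769ms (2/5)
9. 1615.385ms @ 14/5 + 230.769ms (2/5)
10. 1846.154ms @ 16/5 + 230.769ms (2/5)
11. 2076.923ms @ 18/5 + 230.769ms (2/5)
12. 2307.692ms @ 4 + 1153.846ms (2)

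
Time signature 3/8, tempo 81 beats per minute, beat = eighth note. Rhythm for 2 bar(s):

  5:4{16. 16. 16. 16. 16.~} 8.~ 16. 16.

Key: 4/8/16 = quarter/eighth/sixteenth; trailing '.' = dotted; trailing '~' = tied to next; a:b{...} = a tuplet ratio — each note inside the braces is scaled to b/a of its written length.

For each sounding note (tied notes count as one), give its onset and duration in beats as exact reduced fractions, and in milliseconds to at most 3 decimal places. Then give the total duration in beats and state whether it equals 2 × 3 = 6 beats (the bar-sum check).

1) 0.0ms=0b +444.444ms=3/5b
2) 444.444ms=3/5b +444.444ms=3/5b
3) 888.889ms=6/5b +444.444ms=3/5b
4) 1333.333ms=9/5b +444.444ms=3/5b
5) 1777.778ms=12/5b +2111.111ms=57/20b
6) 3888.889ms=21/4b +555.556ms=3/4b
Σ=6b of 6 (81bpm 3/8) — PASS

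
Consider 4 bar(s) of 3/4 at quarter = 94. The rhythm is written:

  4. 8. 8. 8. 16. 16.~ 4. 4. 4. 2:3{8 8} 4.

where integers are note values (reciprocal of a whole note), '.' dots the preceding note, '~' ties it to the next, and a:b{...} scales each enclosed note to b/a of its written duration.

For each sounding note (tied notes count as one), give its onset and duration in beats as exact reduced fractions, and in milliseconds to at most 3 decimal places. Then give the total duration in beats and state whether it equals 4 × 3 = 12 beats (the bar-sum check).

1) 0.0ms=0b +957.447ms=3/2b
2) 957.447ms=3/2b +478.723ms=3/4b
3) 1436.17ms=9/4b +478.723ms=3/4b
4) 1914.894ms=3b +478.723ms=3/4b
5) 2393.617ms=15/4b +239.362ms=3/8b
6) 2632.979ms=33/8b +1196.809ms=15/8b
7) 3829.787ms=6b +957.447ms=3/2b
8) 4787.234ms=15/2b +957.447ms=3/2b
9) 5744.681ms=9b +478.723ms=3/4b
10) 6223.404ms=39/4b +478.723ms=3/4b
11) 6702.128ms=21/2b +957.447ms=3/2b
Σ=12b of 12 (94bpm 3/4) — PASS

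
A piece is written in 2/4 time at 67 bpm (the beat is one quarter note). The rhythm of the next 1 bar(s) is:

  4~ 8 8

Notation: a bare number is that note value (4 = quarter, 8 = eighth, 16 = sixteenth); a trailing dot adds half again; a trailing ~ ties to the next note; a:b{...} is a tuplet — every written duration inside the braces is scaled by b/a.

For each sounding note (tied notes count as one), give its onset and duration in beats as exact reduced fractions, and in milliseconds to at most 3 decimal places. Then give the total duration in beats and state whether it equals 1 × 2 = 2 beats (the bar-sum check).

1) 0.0ms=0b +1343.284ms=3/2b
2) 1343.284ms=3/2b +447.761ms=1/2b
Σ=2b of 2 (67bpm 2/4) — PASS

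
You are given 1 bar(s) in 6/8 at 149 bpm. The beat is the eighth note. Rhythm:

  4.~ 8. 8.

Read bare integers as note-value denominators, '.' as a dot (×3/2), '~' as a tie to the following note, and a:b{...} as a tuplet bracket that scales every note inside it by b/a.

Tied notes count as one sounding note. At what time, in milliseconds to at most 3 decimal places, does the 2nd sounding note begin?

1. 0.0ms @ 0 + 1812.081ms (9/2)
2. 1812.081ms @ 9/2 + 604.027ms (3/2)

note 2 onset = 9/2b = 1812.081ms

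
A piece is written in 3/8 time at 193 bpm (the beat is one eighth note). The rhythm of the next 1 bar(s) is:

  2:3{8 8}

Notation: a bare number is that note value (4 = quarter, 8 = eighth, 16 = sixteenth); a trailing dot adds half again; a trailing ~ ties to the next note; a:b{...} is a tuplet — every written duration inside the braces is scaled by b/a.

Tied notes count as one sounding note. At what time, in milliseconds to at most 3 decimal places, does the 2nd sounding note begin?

1. 0.0ms @ 0 + 466.321ms (3/2)
2. 466.321ms @ 3/2 + 466.321ms (3/2)

note 2 onset = 3/2b = 466.321ms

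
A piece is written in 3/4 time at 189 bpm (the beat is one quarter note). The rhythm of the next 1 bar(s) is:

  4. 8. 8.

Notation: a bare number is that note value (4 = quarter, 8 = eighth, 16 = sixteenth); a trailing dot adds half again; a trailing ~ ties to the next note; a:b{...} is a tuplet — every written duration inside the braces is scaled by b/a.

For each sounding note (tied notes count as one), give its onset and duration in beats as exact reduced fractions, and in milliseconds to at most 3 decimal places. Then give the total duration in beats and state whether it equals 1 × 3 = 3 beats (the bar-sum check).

1) 0.0ms=0b +476.19ms=3/2b
2) 476.19ms=3/2b +238.095ms=3/4b
3) 714.286ms=9/4b +238.095ms=3/4b
Σ=3b of 3 (189bpm 3/4) — PASS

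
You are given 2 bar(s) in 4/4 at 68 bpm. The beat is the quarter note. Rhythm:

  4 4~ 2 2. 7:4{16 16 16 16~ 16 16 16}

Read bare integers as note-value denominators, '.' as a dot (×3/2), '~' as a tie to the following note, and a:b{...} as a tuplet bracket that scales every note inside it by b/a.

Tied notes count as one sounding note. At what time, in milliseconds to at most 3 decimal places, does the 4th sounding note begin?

note 4 onset = 7b = 6176.471ms

1. 0.0ms @ 0 + 882.353ms (1)
2. 882.353ms @ 1 + 2647.059ms (3)
3. 3529.412ms @ 4 + 2647.059ms (3)
4. 6176.471ms @ 7 + 126.05ms (1/7)
5. 6302.521ms @ 50/7 + 126.05ms (1/7)
6. 6428.571ms @ 51/7 + 126.05ms (1/7)
7. 6554.622ms @ 52/7 + 252.101ms (2/7)
8. 6806.723ms @ 54/7 + 126.05ms (1/7)
9. 6932.773ms @ 55/7 + 126.05ms (1/7)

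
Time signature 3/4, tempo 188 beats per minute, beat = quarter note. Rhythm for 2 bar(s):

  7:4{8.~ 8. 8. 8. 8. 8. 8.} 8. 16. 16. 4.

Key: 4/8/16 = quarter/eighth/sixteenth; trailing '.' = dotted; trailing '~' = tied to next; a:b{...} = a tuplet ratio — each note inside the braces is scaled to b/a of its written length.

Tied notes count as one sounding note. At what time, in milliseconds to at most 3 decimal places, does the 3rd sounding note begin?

note 3 onset = 9/7b = 410.334ms

1. 0.0ms @ 0 + 273.556ms (6/7)
2. 273.556ms @ 6/7 + 136.778ms (3/7)
3. 410.334ms @ 9/7 + 136.778ms (3/7)
4. 547.112ms @ 12/7 + 136.778ms (3/7)
5. 683.891ms @ 15/7 + 136.778ms (3/7)
6. 820.669ms @ 18/7 + 136.778ms (3/7)
7. 957.447ms @ 3 + 239.362ms (3/4)
8. 1196.809ms @ 15/4 + 119.681ms (3/8)
9. 1316.489ms @ 33/8 + 119.681ms (3/8)
10. 1436.17ms @ 9/2 + 478.723ms (3/2)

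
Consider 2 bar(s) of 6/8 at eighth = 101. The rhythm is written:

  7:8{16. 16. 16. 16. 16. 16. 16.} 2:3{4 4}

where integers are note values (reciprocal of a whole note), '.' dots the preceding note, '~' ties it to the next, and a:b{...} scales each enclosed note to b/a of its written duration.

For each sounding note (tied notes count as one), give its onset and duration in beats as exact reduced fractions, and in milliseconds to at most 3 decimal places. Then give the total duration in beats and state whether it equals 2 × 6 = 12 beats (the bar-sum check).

1) 0.0ms=0b +509.194ms=6/7b
2) 509.194ms=6/7b +509.194ms=6/7b
3) 1018.388ms=12/7b +509.194ms=6/7b
4) 1527.581ms=18/7b +509.194ms=6/7b
5) 2036.775ms=24/7b +509.194ms=6/7b
6) 2545.969ms=30/7b +509.194ms=6/7b
7) 3055.163ms=36/7b +509.194ms=6/7b
8) 3564.356ms=6b +1782.178ms=3b
9) 5346.535ms=9b +1782.178ms=3b
Σ=12b of 12 (101bpm 6/8) — PASS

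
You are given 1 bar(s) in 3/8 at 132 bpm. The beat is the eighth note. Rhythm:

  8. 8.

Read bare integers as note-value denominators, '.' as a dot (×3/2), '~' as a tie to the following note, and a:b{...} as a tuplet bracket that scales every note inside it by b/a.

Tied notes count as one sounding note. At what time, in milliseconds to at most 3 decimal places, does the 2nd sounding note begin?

note 2 onset = 3/2b = 681.818ms

1. 0.0ms @ 0 + 681.818ms (3/2)
2. 681.818ms @ 3/2 + 681.818ms (3/2)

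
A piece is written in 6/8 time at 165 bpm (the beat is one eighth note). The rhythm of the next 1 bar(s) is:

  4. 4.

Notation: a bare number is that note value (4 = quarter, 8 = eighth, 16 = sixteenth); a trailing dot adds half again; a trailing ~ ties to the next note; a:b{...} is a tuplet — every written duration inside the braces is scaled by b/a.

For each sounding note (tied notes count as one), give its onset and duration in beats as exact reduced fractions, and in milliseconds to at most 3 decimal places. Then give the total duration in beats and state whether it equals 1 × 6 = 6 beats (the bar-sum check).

1) 0.0ms=0b +1090.909ms=3b
2) 1090.909ms=3b +1090.909ms=3b
Σ=6b of 6 (165bpm 6/8) — PASS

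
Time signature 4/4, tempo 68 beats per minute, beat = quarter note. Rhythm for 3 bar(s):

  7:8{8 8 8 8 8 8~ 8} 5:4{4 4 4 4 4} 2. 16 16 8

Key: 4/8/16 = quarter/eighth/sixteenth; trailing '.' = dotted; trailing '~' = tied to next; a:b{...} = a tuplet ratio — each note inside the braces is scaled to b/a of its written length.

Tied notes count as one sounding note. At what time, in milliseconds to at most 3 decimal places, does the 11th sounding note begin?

note 11 onset = 36/5b = 6352.941ms

1. 0.0ms @ 0 + 504.202ms (4/7)
2. 504.202ms @ 4/7 + 504.202ms (4/7)
3. 1008.403ms @ 8/7 + 504.202ms (4/7)
4. 1512.605ms @ 12/7 + 504.202ms (4/7)
5. 2016.807ms @ 16/7 + 504.202ms (4/7)
6. 2521.008ms @ 20/7 + 1008.403ms (8/7)
7. 3529.412ms @ 4 + 705.882ms (4/5)
8. 4235.294ms @ 24/5 + 705.882ms (4/5)
9. 4941.176ms @ 28/5 + 705.882ms (4/5)
10. 5647.059ms @ 32/5 + 705.882ms (4/5)
11. 6352.941ms @ 36/5 + 705.882ms (4/5)
12. 7058.824ms @ 8 + 2647.059ms (3)
13. 9705.882ms @ 11 + 220.588ms (1/4)
14. 9926.471ms @ 45/4 + 220.588ms (1/4)
15. 10147.059ms @ 23/2 + 441.176ms (1/2)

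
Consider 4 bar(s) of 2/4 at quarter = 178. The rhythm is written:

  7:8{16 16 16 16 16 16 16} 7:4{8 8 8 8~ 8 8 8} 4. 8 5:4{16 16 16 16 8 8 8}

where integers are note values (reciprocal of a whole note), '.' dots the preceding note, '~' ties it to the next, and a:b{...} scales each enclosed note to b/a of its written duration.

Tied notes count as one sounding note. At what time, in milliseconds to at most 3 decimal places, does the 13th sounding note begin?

1. 0.0ms @ 0 + 96.308ms (2/7)
2. 96.308ms @ 2/7 + 96.308ms (2/7)
3. 192.616ms @ 4/7 + 96.308ms (2/7)
4. 288.925ms @ 6/7 + 96.308ms (2/7)
5. 385.233ms @ 8/7 + 96.308ms (2/7)
6. 481.541ms @ 10/7 + 96.308ms (2/7)
7. 577.849ms @ 12/7 + 96.308ms (2/7)
8. 674.157ms @ 2 + 96.308ms (2/7)
9. 770.465ms @ 16/7 + 96.308ms (2/7)
10. 866.774ms @ 18/7 + 96.308ms (2/7)
11. 963.082ms @ 20/7 + 192.616ms (4/7)
12. 1155.698ms @ 24/7 + 96.308ms (2/7)
13. 1252.006ms @ 26/7 + 96.308ms (2/7)
14. 1348.315ms @ 4 + 505.618ms (3/2)
15. 1853.933ms @ 11/2 + 168.539ms (1/2)
16. 2022.472ms @ 6 + 67.416ms (1/5)
17. 2089.888ms @ 31/5 + 67.416ms (1/5)
18. 2157.303ms @ 32/5 + 67.416ms (1/5)
19. 2224.719ms @ 33/5 + 67.416ms (1/5)
20. 2292.135ms @ 34/5 + 134.831ms (2/5)
21. 2426.966ms @ 36/5 + 134.831ms (2/5)
22. 2561.798ms @ 38/5 + 134.831ms (2/5)

note 13 onset = 26/7b = 1252.006ms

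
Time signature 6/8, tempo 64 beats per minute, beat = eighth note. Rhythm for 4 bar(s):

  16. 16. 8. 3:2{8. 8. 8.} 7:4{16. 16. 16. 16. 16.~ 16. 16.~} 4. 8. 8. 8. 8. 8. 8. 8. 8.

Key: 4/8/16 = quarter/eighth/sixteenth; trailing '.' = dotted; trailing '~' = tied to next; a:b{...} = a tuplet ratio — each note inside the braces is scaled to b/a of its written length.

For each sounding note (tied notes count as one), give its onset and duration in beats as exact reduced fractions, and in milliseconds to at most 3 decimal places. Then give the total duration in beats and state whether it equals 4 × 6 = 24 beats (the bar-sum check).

1) 0.0ms=0b +703.125ms=3/4b
2) 703.125ms=3/4b +703.125ms=3/4b
3) 1406.25ms=3/2b +1406.25ms=3/2b
4) 2812.5ms=3b +937.5ms=1b
5) 3750.0ms=4b +937.5ms=1b
6) 4687.5ms=5b +937.5ms=1b
7) 5625.0ms=6b +401.786ms=3/7b
8) 6026.786ms=45/7b +401.786ms=3/7b
9) 6428.571ms=48/7b +401.786ms=3/7b
10) 6830.357ms=51/7b +401.786ms=3/7b
11) 7232.143ms=54/7b +803.571ms=6/7b
12) 8035.714ms=60/7b +3214.286ms=24/7b
13) 11250.0ms=12b +1406.25ms=3/2b
14) 12656.25ms=27/2b +1406.25ms=3/2b
15) 14062.5ms=15b +1406.25ms=3/2b
16) 15468.75ms=33/2b +1406.25ms=3/2b
17) 16875.0ms=18b +1406.25ms=3/2b
18) 18281.25ms=39/2b +1406.25ms=3/2b
19) 19687.5ms=21b +1406.25ms=3/2b
20) 21093.75ms=45/2b +1406.25ms=3/2b
Σ=24b of 24 (64bpm 6/8) — PASS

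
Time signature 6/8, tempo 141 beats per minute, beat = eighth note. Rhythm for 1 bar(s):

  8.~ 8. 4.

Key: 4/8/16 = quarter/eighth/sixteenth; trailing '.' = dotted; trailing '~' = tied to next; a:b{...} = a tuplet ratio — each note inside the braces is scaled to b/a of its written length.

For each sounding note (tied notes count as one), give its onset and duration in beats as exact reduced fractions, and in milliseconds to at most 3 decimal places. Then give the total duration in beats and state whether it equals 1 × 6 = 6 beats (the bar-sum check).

1) 0.0ms=0b +1276.596ms=3b
2) 1276.596ms=3b +1276.596ms=3b
Σ=6b of 6 (141bpm 6/8) — PASS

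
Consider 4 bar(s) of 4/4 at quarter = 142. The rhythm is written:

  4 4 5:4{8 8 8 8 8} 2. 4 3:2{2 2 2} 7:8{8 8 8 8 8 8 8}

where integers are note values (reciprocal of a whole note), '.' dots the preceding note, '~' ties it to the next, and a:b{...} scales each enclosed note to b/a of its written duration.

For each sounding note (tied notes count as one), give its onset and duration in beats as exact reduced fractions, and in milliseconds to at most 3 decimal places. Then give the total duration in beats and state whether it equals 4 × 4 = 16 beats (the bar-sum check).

1) 0.0ms=0b +422.535ms=1b
2) 422.535ms=1b +422.535ms=1b
3) 845.07ms=2b +169.014ms=2/5b
4) 1014.085ms=12/5b +169.014ms=2/5b
5) 1183.099ms=14/5b +169.014ms=2/5b
6) 1352.113ms=16/5b +169.014ms=2/5b
7) 1521.127ms=18/5b +169.014ms=2/5b
8) 1690.141ms=4b +1267.606ms=3b
9) 2957.746ms=7b +422.535ms=1b
10) 3380.282ms=8b +563.38ms=4/3b
11) 3943.662ms=28/3b +563.38ms=4/3b
12) 4507.042ms=32/3b +563.38ms=4/3b
13) 5070.423ms=12b +241.449ms=4/7b
14) 5311.871ms=88/7b +241.449ms=4/7b
15) 5553.32ms=92/7b +241.449ms=4/7b
16) 5794.769ms=96/7b +241.449ms=4/7b
17) 6036.217ms=100/7b +241.449ms=4/7b
18) 6277.666ms=104/7b +241.449ms=4/7b
19) 6519.115ms=108/7b +241.449ms=4/7b
Σ=16b of 16 (142bpm 4/4) — PASS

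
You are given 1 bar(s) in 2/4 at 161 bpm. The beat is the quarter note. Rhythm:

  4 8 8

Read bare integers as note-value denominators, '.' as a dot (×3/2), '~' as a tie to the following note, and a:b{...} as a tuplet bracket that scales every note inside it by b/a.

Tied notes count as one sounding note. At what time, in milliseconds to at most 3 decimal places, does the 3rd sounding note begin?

note 3 onset = 3/2b = 559.006ms

1. 0.0ms @ 0 + 372.671ms (1)
2. 372.671ms @ 1 + 186.335ms (1/2)
3. 559.006ms @ 3/2 + 186.335ms (1/2)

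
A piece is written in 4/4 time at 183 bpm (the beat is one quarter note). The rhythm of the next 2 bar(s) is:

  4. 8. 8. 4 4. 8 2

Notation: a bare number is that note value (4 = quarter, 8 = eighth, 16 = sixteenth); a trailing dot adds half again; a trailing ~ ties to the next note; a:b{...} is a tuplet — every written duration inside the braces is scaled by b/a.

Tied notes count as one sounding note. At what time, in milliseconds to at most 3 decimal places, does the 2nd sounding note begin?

1. 0.0ms @ 0 + 491.803ms (3/2)
2. 491.803ms @ 3/2 + 245.902ms (3/4)
3. 737.705ms @ 9/4 + 245.902ms (3/4)
4. 983.607ms @ 3 + 327.869ms (1)
5. 1311.475ms @ 4 + 491.803ms (3/2)
6. 1803.279ms @ 11/2 + 163.934ms (1/2)
7. 1967.213ms @ 6 + 655.738ms (2)

note 2 onset = 3/2b = 491.803ms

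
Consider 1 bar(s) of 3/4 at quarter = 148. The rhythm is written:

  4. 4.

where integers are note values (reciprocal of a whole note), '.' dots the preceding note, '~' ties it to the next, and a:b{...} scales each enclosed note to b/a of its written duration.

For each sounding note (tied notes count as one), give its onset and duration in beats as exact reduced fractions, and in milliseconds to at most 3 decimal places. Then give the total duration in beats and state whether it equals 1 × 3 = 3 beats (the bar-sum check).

1) 0.0ms=0b +608.108ms=3/2b
2) 608.108ms=3/2b +608.108ms=3/2b
Σ=3b of 3 (148bpm 3/4) — PASS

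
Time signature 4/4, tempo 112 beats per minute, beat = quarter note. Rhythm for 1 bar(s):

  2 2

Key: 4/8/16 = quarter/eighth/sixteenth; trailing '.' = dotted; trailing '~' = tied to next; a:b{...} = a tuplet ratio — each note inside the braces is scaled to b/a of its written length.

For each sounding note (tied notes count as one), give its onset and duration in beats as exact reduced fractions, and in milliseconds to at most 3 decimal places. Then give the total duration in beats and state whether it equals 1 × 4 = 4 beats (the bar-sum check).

1) 0.0ms=0b +1071.429ms=2b
2) 1071.429ms=2b +1071.429ms=2b
Σ=4b of 4 (112bpm 4/4) — PASS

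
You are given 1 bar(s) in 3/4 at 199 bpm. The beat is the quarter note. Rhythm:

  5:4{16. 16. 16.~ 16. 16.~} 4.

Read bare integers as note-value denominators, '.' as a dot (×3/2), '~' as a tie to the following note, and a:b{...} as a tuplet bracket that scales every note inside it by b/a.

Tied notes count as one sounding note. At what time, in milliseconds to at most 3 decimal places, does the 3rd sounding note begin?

1. 0.0ms @ 0 + 90.452ms (3/10)
2. 90.452ms @ 3/10 + 90.452ms (3/10)
3. 180.905ms @ 3/5 + 180.905ms (3/5)
4. 361.809ms @ 6/5 + 542.714ms (9/5)

note 3 onset = 3/5b = 180.905ms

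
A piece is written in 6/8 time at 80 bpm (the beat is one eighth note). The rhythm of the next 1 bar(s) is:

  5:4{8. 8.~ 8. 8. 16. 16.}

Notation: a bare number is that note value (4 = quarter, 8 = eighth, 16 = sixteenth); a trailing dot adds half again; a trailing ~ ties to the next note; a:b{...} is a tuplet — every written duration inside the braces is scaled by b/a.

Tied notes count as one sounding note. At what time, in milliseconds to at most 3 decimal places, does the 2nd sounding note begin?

note 2 onset = 6/5b = 900.0ms

1. 0.0ms @ 0 + 900.0ms (6/5)
2. 900.0ms @ 6/5 + 1800.0ms (12/5)
3. 2700.0ms @ 18/5 + 900.0ms (6/5)
4. 3600.0ms @ 24/5 + 450.0ms (3/5)
5. 4050.0ms @ 27/5 + 450.0ms (3/5)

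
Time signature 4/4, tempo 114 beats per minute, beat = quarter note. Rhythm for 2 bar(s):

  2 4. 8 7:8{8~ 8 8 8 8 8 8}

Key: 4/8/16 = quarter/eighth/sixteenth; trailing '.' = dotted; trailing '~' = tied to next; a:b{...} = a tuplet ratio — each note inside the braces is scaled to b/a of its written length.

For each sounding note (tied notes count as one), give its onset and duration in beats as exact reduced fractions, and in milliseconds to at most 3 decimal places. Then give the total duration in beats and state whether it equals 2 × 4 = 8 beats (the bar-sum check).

1) 0.0ms=0b +1052.632ms=2b
2) 1052.632ms=2b +789.474ms=3/2b
3) 1842.105ms=7/2b +263.158ms=1/2b
4) 2105.263ms=4b +601.504ms=8/7b
5) 2706.767ms=36/7b +300.752ms=4/7b
6) 3007.519ms=40/7b +300.752ms=4/7b
7) 3308.271ms=44/7b +300.752ms=4/7b
8) 3609.023ms=48/7b +300.752ms=4/7b
9) 3909.774ms=52/7b +300.752ms=4/7b
Σ=8b of 8 (114bpm 4/4) — PASS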